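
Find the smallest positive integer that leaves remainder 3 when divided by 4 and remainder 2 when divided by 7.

23

Since 7·3 ≡ 1 (mod 4), take x = 2 + 7·((3−2)·3 mod 4) = 2 + 7·3 = 23.
Check: 23 mod 4 = 3, 23 mod 7 = 2.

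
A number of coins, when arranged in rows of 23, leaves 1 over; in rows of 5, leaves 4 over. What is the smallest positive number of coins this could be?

x ≡ 4 (mod 5) gives x ∈ {4, 9, 14, 19, 24}.
The first of these with x mod 23 = 1 is 24.

24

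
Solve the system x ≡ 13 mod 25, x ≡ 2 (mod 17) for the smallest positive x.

138

Since 17·3 ≡ 1 (mod 25), take x = 2 + 17·((13−2)·3 mod 25) = 2 + 17·8 = 138.
Check: 138 mod 25 = 13, 138 mod 17 = 2.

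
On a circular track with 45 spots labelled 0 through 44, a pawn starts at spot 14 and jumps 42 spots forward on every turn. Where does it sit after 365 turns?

365·42 = 15330.
15330 = 340·45 + 30, so 15330 mod 45 = 30.
(14 + 30) mod 45 = 44.

44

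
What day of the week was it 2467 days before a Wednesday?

2467 mod 7 = 3 (since 352·7 = 2464).
Wednesday − 3 days → Sunday.

Sunday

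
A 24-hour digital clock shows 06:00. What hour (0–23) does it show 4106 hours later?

8

Dividing 4106 by 24 gives quotient 171 and remainder 2.
(6 + 2) mod 24 = 8.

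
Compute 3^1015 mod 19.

By repeated squaring mod 19: 3^1≡3, 3^2≡9, 3^4≡5, 3^8≡6, 3^16≡17, 3^32≡4, 3^64≡16, 3^128≡9, 3^256≡5, 3^512≡6.
1015 = 1 + 2 + 4 + 16 + 32 + 64 + 128 + 256 + 512, so 3^1015 ≡ 3·9·5·17·4·16·9·5·6 ≡ 2 (mod 19).

2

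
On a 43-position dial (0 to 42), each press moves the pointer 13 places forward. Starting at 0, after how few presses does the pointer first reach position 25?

13⁻¹ ≡ 10 (mod 43) because 13·10 = 130 = 3·43 + 1.
Multiplying both sides by 10: x ≡ 10·25 = 250 ≡ 35 (mod 43).
Check: 13·35 = 455 = 10·43 + 25.

35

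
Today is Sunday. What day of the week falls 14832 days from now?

14832 mod 7 = 6 (since 2118·7 = 14826).
Sunday + 6 days → Saturday.

Saturday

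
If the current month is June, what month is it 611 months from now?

May

611 mod 12 = 11 (since 50·12 = 600).
June + 11 months → May.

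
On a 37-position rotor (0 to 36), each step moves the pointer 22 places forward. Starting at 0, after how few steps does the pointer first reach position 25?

23

22⁻¹ ≡ 32 (mod 37) because 22·32 = 704 = 19·37 + 1.
So x ≡ 32·25 = 800 ≡ 23 (mod 37).
Check: 22·23 = 506 = 13·37 + 25.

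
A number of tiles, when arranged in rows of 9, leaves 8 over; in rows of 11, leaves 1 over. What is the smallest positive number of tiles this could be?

89

x ≡ 8 (mod 9) gives x ∈ {8, 17, 26, 35, 44, 53, 62, 71, …}.
The first of these with x mod 11 = 1 is 89.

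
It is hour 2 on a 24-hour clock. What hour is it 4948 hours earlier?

Dividing 4948 by 24 gives quotient 206 and remainder 4.
(2 − 4) mod 24 = 22.

22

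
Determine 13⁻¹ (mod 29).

13·9 = 117 = 4·29 + 1, so 13⁻¹ ≡ 9 (mod 29).

9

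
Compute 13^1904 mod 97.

Square-and-reduce mod 97: 13^1≡13, 13^2≡72, 13^4≡43, 13^8≡6, 13^16≡36, 13^32≡35, 13^64≡61, 13^128≡35, 13^256≡61, 13^512≡35, 13^1024≡61.
1904 = 16 + 32 + 64 + 256 + 512 + 1024, so 13^1904 ≡ 36·35·61·61·35·61 ≡ 62 (mod 97).

62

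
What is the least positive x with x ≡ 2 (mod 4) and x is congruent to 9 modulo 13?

22

Since 13·1 ≡ 1 (mod 4), take x = 9 + 13·((2−9)·1 mod 4) = 9 + 13·1 = 22.
Check: 22 mod 4 = 2, 22 mod 13 = 9.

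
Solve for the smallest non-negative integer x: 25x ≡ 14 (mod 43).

The inverse of 25 mod 43 is 31 (since 25·31 = 775 ≡ 1).
So x ≡ 31·14 = 434 ≡ 4 (mod 43).
Check: 25·4 = 100 = 2·43 + 14.

4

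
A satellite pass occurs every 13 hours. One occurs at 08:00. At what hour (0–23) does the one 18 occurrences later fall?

18·13 = 234.
234 − 9·24 = 18, so 234 ≡ 18 (mod 24).
(8 + 18) mod 24 = 2.

2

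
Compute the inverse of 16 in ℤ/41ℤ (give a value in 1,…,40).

41 = 2·16 + 9
16 = 1·9 + 7
9 = 1·7 + 2
7 = 3·2 + 1
2 = 2·1 + 0
Back-substituting gives 16·18 ≡ 1 (mod 41).

18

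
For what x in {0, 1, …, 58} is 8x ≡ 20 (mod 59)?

8⁻¹ ≡ 37 (mod 59) because 8·37 = 296 = 5·59 + 1.
Multiplying both sides by 37: x ≡ 37·20 = 740 ≡ 32 (mod 59).
Check: 8·32 = 256 = 4·59 + 20.

32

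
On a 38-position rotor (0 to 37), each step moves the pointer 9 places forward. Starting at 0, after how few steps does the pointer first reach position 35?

25

9⁻¹ ≡ 17 (mod 38) because 9·17 = 153 = 4·38 + 1.
So x ≡ 17·35 = 595 ≡ 25 (mod 38).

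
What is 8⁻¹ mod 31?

4

8·4 = 32 = 1·31 + 1, so 8⁻¹ ≡ 4 (mod 31).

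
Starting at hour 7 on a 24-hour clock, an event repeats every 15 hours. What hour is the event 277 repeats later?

277·15 = 4155.
4155 = 173·24 + 3, so 4155 mod 24 = 3.
(7 + 3) mod 24 = 10.

10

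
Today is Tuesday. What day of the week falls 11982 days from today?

Sunday

11982 mod 7 = 5 (since 1711·7 = 11977).
Tuesday + 5 days → Sunday.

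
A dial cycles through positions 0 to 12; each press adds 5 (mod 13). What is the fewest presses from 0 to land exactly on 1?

5·8 = 40 = 3·13 + 1, so 5⁻¹ ≡ 8 (mod 13).

8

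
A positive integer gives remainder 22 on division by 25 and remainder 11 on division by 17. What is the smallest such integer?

147

Since 17·3 ≡ 1 (mod 25), take x = 11 + 17·((22−11)·3 mod 25) = 11 + 17·8 = 147.
Check: 147 mod 25 = 22, 147 mod 17 = 11.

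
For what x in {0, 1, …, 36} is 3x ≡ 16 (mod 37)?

3⁻¹ ≡ 25 (mod 37) because 3·25 = 75 = 2·37 + 1.
Multiplying both sides by 25: x ≡ 25·16 = 400 ≡ 30 (mod 37).

30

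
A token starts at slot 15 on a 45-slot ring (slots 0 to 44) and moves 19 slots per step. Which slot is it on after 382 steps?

382·19 = 7258.
Dividing 7258 by 45 gives quotient 161 and remainder 13.
(15 + 13) mod 45 = 28.

28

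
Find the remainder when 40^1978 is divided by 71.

By repeated squaring mod 71: 40^1≡40, 40^2≡38, 40^4≡24, 40^8≡8, 40^16≡64, 40^32≡49, 40^64≡58, 40^128≡27, 40^256≡19, 40^512≡6, 40^1024≡36.
1978 = 2 + 8 + 16 + 32 + 128 + 256 + 512 + 1024, so 40^1978 ≡ 38·8·64·49·27·19·6·36 ≡ 18 (mod 71).

18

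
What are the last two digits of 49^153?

Square-and-reduce mod 100: 49^1≡49, 49^2≡1, 49^4≡1, 49^8≡1, 49^16≡1, 49^32≡1, 49^64≡1, 49^128≡1.
Since 153 = 1 + 8 + 16 + 128 in binary, 49^153 ≡ 49·1·1·1 ≡ 49 (mod 100).

49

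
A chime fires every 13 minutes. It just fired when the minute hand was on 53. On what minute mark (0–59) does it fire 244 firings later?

45

244·13 = 3172.
3172 = 52·60 + 52, so 3172 mod 60 = 52.
(53 + 52) mod 60 = 45.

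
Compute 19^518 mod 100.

41

By repeated squaring mod 100: 19^1≡19, 19^2≡61, 19^4≡21, 19^8≡41, 19^16≡81, 19^32≡61, 19^64≡21, 19^128≡41, 19^256≡81, 19^512≡61.
Since 518 = 2 + 4 + 512 in binary, 19^518 ≡ 61·21·61 ≡ 41 (mod 100).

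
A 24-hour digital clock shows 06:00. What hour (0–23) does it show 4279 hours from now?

13

4279 = 178·24 + 7, so 4279 mod 24 = 7.
(6 + 7) mod 24 = 13.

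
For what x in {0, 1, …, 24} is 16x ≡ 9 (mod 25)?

24

16⁻¹ ≡ 11 (mod 25) because 16·11 = 176 = 7·25 + 1.
So x ≡ 11·9 = 99 ≡ 24 (mod 25).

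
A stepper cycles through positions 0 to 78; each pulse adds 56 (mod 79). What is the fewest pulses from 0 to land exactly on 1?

79 = 1·56 + 23
56 = 2·23 + 10
23 = 2·10 + 3
10 = 3·3 + 1
3 = 3·1 + 0
Back-substituting gives 56·24 ≡ 1 (mod 79).

24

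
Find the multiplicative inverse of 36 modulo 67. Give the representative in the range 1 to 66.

54

67 = 1·36 + 31
36 = 1·31 + 5
31 = 6·5 + 1
5 = 5·1 + 0
Back-substituting gives 36·54 ≡ 1 (mod 67).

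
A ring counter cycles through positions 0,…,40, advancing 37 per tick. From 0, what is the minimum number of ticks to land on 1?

10

The inverse of 37 mod 41 is 10 (since 37·10 = 370 ≡ 1).
So x ≡ 10·1 = 10 ≡ 10 (mod 41).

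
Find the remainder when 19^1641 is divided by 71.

Successive squares of 19 mod 71: 19^1≡19, 19^2≡6, 19^4≡36, 19^8≡18, 19^16≡40, 19^32≡38, 19^64≡24, 19^128≡8, 19^256≡64, 19^512≡49, 19^1024≡58.
Since 1641 = 1 + 8 + 32 + 64 + 512 + 1024 in binary, 19^1641 ≡ 19·18·38·24·49·58 ≡ 2 (mod 71).

2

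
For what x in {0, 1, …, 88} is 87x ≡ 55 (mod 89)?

17

The inverse of 87 mod 89 is 44 (since 87·44 = 3828 ≡ 1).
Multiplying both sides by 44: x ≡ 44·55 = 2420 ≡ 17 (mod 89).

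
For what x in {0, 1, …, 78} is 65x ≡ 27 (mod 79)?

15

65⁻¹ ≡ 62 (mod 79) because 65·62 = 4030 = 51·79 + 1.
So x ≡ 62·27 = 1674 ≡ 15 (mod 79).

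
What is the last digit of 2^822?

The units digit of 2^n cycles with period 4: 2, 4, 8, 6, …
822 mod 4 = 2, so the last digit matches 2^2 = 4.

4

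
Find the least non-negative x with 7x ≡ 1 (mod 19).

11

7⁻¹ ≡ 11 (mod 19) because 7·11 = 77 = 4·19 + 1.
Multiplying both sides by 11: x ≡ 11·1 = 11 ≡ 11 (mod 19).
Check: 7·11 = 77 = 4·19 + 1.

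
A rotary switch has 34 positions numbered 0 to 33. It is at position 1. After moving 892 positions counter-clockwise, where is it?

892 mod 34 = 8 (since 26·34 = 884).
(1 − 8) mod 34 = 27.

27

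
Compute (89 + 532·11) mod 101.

83

532·11 = 5852.
5852 = 57·101 + 95, so 5852 mod 101 = 95.
(89 + 95) mod 101 = 83.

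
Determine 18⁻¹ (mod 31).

18·19 = 342 = 11·31 + 1, so 18⁻¹ ≡ 19 (mod 31).

19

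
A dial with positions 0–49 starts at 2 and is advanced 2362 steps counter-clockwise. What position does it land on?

40

2362 = 47·50 + 12, so 2362 mod 50 = 12.
(2 − 12) mod 50 = 40.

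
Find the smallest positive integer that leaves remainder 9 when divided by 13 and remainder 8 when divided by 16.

152

Since 16·9 ≡ 1 (mod 13), take x = 8 + 16·((9−8)·9 mod 13) = 8 + 16·9 = 152.
Check: 152 mod 13 = 9, 152 mod 16 = 8.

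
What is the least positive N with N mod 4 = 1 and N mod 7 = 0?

x ≡ 1 (mod 4) gives x ∈ {1, 5, 9, 13, 17, 21}.
The first of these with x mod 7 = 0 is 21.

21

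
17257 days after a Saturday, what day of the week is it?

Monday

17257 = 2465·7 + 2, so 17257 mod 7 = 2.
Saturday + 2 days → Monday.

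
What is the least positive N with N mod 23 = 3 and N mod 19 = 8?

Since 19·17 ≡ 1 (mod 23), take x = 8 + 19·((3−8)·17 mod 23) = 8 + 19·7 = 141.
Check: 141 mod 23 = 3, 141 mod 19 = 8.

141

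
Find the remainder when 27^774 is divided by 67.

Square-and-reduce mod 67: 27^1≡27, 27^2≡59, 27^4≡64, 27^8≡9, 27^16≡14, 27^32≡62, 27^64≡25, 27^128≡22, 27^256≡15, 27^512≡24.
774 = 2 + 4 + 256 + 512, so 27^774 ≡ 59·64·15·24 ≡ 64 (mod 67).

64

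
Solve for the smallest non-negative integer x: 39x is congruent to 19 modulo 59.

2

39⁻¹ ≡ 56 (mod 59) because 39·56 = 2184 = 37·59 + 1.
So x ≡ 56·19 = 1064 ≡ 2 (mod 59).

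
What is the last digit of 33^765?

3

The units digit of 33^n cycles with period 4: 3, 9, 7, 1, …
765 leaves remainder 1 on division by 4, so 33^765 ends in 3.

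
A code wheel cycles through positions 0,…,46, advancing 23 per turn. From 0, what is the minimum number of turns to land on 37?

20

The inverse of 23 mod 47 is 45 (since 23·45 = 1035 ≡ 1).
So x ≡ 45·37 = 1665 ≡ 20 (mod 47).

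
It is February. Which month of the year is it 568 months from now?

Dividing 568 by 12 gives quotient 47 and remainder 4.
February + 4 months → June.

June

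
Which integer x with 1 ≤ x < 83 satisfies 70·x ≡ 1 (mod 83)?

83 = 1·70 + 13
70 = 5·13 + 5
13 = 2·5 + 3
5 = 1·3 + 2
3 = 1·2 + 1
2 = 2·1 + 0
Back-substituting gives 70·51 ≡ 1 (mod 83).

51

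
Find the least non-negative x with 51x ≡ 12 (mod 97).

63

The inverse of 51 mod 97 is 78 (since 51·78 = 3978 ≡ 1).
Multiplying both sides by 78: x ≡ 78·12 = 936 ≡ 63 (mod 97).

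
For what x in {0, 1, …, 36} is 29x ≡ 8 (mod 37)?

36

The inverse of 29 mod 37 is 23 (since 29·23 = 667 ≡ 1).
Multiplying both sides by 23: x ≡ 23·8 = 184 ≡ 36 (mod 37).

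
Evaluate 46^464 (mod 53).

10

By repeated squaring mod 53: 46^1≡46, 46^2≡49, 46^4≡16, 46^8≡44, 46^16≡28, 46^32≡42, 46^64≡15, 46^128≡13, 46^256≡10.
464 = 16 + 64 + 128 + 256, so 46^464 ≡ 28·15·13·10 ≡ 10 (mod 53).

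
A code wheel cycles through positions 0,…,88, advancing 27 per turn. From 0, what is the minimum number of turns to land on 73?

The inverse of 27 mod 89 is 33 (since 27·33 = 891 ≡ 1).
Multiplying both sides by 33: x ≡ 33·73 = 2409 ≡ 6 (mod 89).

6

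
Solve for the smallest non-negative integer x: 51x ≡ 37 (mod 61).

39

51⁻¹ ≡ 6 (mod 61) because 51·6 = 306 = 5·61 + 1.
So x ≡ 6·37 = 222 ≡ 39 (mod 61).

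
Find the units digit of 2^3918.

The units digit of 2^n cycles with period 4: 2, 4, 8, 6, …
3918 mod 4 = 2, so the last digit matches 2^2 = 4.

4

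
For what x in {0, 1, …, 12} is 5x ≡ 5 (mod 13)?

1

The inverse of 5 mod 13 is 8 (since 5·8 = 40 ≡ 1).
So x ≡ 8·5 = 40 ≡ 1 (mod 13).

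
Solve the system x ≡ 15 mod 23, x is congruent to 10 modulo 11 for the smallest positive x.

x ≡ 10 (mod 11) gives x ∈ {10, 21, 32, 43, 54, 65, 76, 87, …}.
The first of these with x mod 23 = 15 is 153.

153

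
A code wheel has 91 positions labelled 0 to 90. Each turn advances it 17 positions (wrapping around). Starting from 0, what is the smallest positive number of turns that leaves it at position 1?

17·75 = 1275 = 14·91 + 1, so 17⁻¹ ≡ 75 (mod 91).

75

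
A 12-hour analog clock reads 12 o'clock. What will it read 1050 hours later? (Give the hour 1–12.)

6

Dividing 1050 by 12 gives quotient 87 and remainder 6.
12 + 6 → 6 on a 12-hour dial.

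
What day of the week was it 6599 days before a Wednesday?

Friday

Dividing 6599 by 7 gives quotient 942 and remainder 5.
Wednesday − 5 days → Friday.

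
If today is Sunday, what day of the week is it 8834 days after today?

Dividing 8834 by 7 gives quotient 1262 and remainder 0.
Sunday + 0 days → Sunday.

Sunday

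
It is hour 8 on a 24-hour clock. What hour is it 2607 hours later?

23

Dividing 2607 by 24 gives quotient 108 and remainder 15.
(8 + 15) mod 24 = 23.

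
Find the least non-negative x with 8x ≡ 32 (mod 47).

8⁻¹ ≡ 6 (mod 47) because 8·6 = 48 = 1·47 + 1.
Multiplying both sides by 6: x ≡ 6·32 = 192 ≡ 4 (mod 47).

4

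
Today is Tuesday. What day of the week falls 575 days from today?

Wednesday

575 mod 7 = 1 (since 82·7 = 574).
Tuesday + 1 day → Wednesday.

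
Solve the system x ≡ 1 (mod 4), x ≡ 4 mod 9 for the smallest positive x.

13

x ≡ 1 (mod 4) gives x ∈ {1, 5, 9, 13}.
The first of these with x mod 9 = 4 is 13.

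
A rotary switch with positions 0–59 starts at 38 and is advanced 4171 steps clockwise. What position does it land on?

9

4171 mod 60 = 31 (since 69·60 = 4140).
(38 + 31) mod 60 = 9.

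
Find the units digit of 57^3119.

3

Powers of 7 mod 10 repeat with period 4: 7, 9, 3, 1.
3119 leaves remainder 3 on division by 4, so 57^3119 ends in 3.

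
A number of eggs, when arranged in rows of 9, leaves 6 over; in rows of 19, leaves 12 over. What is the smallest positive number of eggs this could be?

x ≡ 6 (mod 9) gives x ∈ {6, 15, 24, 33, 42, 51, 60, 69}.
The first of these with x mod 19 = 12 is 69.

69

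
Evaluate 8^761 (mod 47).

Square-and-reduce mod 47: 8^1≡8, 8^2≡17, 8^4≡7, 8^8≡2, 8^16≡4, 8^32≡16, 8^64≡21, 8^128≡18, 8^256≡42, 8^512≡25.
761 = 1 + 8 + 16 + 32 + 64 + 128 + 512, so 8^761 ≡ 8·2·4·16·21·18·25 ≡ 17 (mod 47).

17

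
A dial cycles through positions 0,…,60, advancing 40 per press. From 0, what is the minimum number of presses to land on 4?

The inverse of 40 mod 61 is 29 (since 40·29 = 1160 ≡ 1).
So x ≡ 29·4 = 116 ≡ 55 (mod 61).
Check: 40·55 = 2200 = 36·61 + 4.

55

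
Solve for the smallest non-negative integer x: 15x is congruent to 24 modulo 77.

17

The inverse of 15 mod 77 is 36 (since 15·36 = 540 ≡ 1).
Multiplying both sides by 36: x ≡ 36·24 = 864 ≡ 17 (mod 77).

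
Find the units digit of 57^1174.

9

Powers of 7 mod 10 repeat with period 4: 7, 9, 3, 1.
1174 mod 4 = 2, so the last digit matches 7^2 = 9.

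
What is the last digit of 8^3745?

Powers of 8 mod 10 repeat with period 4: 8, 4, 2, 6.
3745 leaves remainder 1 on division by 4, so 8^3745 ends in 8.

8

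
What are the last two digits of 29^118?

61

By repeated squaring mod 100: 29^1≡29, 29^2≡41, 29^4≡81, 29^8≡61, 29^16≡21, 29^32≡41, 29^64≡81.
118 = 2 + 4 + 16 + 32 + 64, so 29^118 ≡ 41·81·21·41·81 ≡ 61 (mod 100).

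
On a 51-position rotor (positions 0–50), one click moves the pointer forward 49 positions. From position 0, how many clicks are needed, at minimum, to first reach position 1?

25

49·25 = 1225 = 24·51 + 1, so 49⁻¹ ≡ 25 (mod 51).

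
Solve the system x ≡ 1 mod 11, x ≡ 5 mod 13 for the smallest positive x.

x ≡ 1 (mod 11) gives x ∈ {1, 12, 23, 34, 45, 56, 67, 78, …}.
The first of these with x mod 13 = 5 is 122.

122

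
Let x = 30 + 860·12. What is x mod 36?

860·12 = 10320.
10320 − 286·36 = 24, so 10320 ≡ 24 (mod 36).
(30 + 24) mod 36 = 18.

18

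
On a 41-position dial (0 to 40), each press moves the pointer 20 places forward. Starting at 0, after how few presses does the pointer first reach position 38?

The inverse of 20 mod 41 is 39 (since 20·39 = 780 ≡ 1).
So x ≡ 39·38 = 1482 ≡ 6 (mod 41).
Check: 20·6 = 120 = 2·41 + 38.

6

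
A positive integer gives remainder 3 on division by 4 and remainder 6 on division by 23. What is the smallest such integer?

x ≡ 3 (mod 4) gives x ∈ {3, 7, 11, 15, 19, 23, 27, 31, …}.
The first of these with x mod 23 = 6 is 75.

75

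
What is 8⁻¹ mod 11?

11 = 1·8 + 3
8 = 2·3 + 2
3 = 1·2 + 1
2 = 2·1 + 0
Back-substituting gives 8·7 ≡ 1 (mod 11).

7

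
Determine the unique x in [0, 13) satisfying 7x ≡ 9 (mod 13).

5

The inverse of 7 mod 13 is 2 (since 7·2 = 14 ≡ 1).
Multiplying both sides by 2: x ≡ 2·9 = 18 ≡ 5 (mod 13).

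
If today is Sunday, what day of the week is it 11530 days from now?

Dividing 11530 by 7 gives quotient 1647 and remainder 1.
Sunday + 1 day → Monday.

Monday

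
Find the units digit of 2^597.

2

The units digit of 2^n cycles with period 4: 2, 4, 8, 6, …
597 mod 4 = 1, so the last digit matches 2^1 = 2.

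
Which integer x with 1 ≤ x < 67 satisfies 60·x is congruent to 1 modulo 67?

19

60·19 = 1140 = 17·67 + 1, so 60⁻¹ ≡ 19 (mod 67).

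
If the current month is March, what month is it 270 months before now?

September

Dividing 270 by 12 gives quotient 22 and remainder 6.
March − 6 months → September.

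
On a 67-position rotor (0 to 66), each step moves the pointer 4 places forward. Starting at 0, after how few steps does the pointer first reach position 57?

4⁻¹ ≡ 17 (mod 67) because 4·17 = 68 = 1·67 + 1.
Multiplying both sides by 17: x ≡ 17·57 = 969 ≡ 31 (mod 67).

31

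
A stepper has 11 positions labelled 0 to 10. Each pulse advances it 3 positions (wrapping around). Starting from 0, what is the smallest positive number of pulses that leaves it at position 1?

11 = 3·3 + 2
3 = 1·2 + 1
2 = 2·1 + 0
Back-substituting gives 3·4 ≡ 1 (mod 11).

4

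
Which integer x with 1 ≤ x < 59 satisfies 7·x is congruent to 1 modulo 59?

7·17 = 119 = 2·59 + 1, so 7⁻¹ ≡ 17 (mod 59).

17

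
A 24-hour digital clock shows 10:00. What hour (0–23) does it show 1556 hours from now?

6

1556 − 64·24 = 20, so 1556 ≡ 20 (mod 24).
(10 + 20) mod 24 = 6.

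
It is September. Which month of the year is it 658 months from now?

July

658 − 54·12 = 10, so 658 ≡ 10 (mod 12).
September + 10 months → July.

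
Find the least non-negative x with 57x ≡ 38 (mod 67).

The inverse of 57 mod 67 is 20 (since 57·20 = 1140 ≡ 1).
So x ≡ 20·38 = 760 ≡ 23 (mod 67).

23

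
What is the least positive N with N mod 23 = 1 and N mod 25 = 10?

185

x ≡ 1 (mod 23) gives x ∈ {1, 24, 47, 70, 93, 116, 139, 162, …}.
The first of these with x mod 25 = 10 is 185.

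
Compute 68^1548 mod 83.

By repeated squaring mod 83: 68^1≡68, 68^2≡59, 68^4≡78, 68^8≡25, 68^16≡44, 68^32≡27, 68^64≡65, 68^128≡75, 68^256≡64, 68^512≡29, 68^1024≡11.
Since 1548 = 4 + 8 + 512 + 1024 in binary, 68^1548 ≡ 78·25·29·11 ≡ 48 (mod 83).

48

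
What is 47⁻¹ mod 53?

53 = 1·47 + 6
47 = 7·6 + 5
6 = 1·5 + 1
5 = 5·1 + 0
Back-substituting gives 47·44 ≡ 1 (mod 53).

44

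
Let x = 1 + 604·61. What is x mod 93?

604·61 = 36844.
36844 − 396·93 = 16, so 36844 ≡ 16 (mod 93).
(1 + 16) mod 93 = 17.

17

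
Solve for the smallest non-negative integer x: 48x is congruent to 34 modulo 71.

48⁻¹ ≡ 37 (mod 71) because 48·37 = 1776 = 25·71 + 1.
So x ≡ 37·34 = 1258 ≡ 51 (mod 71).
Check: 48·51 = 2448 = 34·71 + 34.

51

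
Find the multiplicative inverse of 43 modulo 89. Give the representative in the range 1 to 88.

89 = 2·43 + 3
43 = 14·3 + 1
3 = 3·1 + 0
Back-substituting gives 43·29 ≡ 1 (mod 89).

29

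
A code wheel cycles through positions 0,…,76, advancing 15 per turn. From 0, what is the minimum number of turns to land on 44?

15⁻¹ ≡ 36 (mod 77) because 15·36 = 540 = 7·77 + 1.
Multiplying both sides by 36: x ≡ 36·44 = 1584 ≡ 44 (mod 77).
Check: 15·44 = 660 = 8·77 + 44.

44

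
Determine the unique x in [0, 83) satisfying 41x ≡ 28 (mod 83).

The inverse of 41 mod 83 is 81 (since 41·81 = 3321 ≡ 1).
Multiplying both sides by 81: x ≡ 81·28 = 2268 ≡ 27 (mod 83).

27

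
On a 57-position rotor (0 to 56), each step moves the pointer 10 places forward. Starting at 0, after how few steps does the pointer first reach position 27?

10⁻¹ ≡ 40 (mod 57) because 10·40 = 400 = 7·57 + 1.
Multiplying both sides by 40: x ≡ 40·27 = 1080 ≡ 54 (mod 57).

54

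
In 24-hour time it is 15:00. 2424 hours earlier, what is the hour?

2424 − 101·24 = 0, so 2424 ≡ 0 (mod 24).
(15 − 0) mod 24 = 15.

15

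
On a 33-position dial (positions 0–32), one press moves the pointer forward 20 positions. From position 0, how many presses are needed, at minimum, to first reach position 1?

5

20·5 = 100 = 3·33 + 1, so 20⁻¹ ≡ 5 (mod 33).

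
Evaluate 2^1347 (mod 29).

By repeated squaring mod 29: 2^1≡2, 2^2≡4, 2^4≡16, 2^8≡24, 2^16≡25, 2^32≡16, 2^64≡24, 2^128≡25, 2^256≡16, 2^512≡24, 2^1024≡25.
Since 1347 = 1 + 2 + 64 + 256 + 1024 in binary, 2^1347 ≡ 2·4·24·16·25 ≡ 8 (mod 29).

8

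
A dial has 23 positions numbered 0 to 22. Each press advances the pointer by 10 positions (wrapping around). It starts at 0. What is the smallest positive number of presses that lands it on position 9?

17

10⁻¹ ≡ 7 (mod 23) because 10·7 = 70 = 3·23 + 1.
So x ≡ 7·9 = 63 ≡ 17 (mod 23).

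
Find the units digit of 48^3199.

2

The units digit of 48^n cycles with period 4: 8, 4, 2, 6, …
3199 leaves remainder 3 on division by 4, so 48^3199 ends in 2.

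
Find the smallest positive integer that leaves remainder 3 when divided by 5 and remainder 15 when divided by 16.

63

x ≡ 3 (mod 5) gives x ∈ {3, 8, 13, 18, 23, 28, 33, 38, …}.
The first of these with x mod 16 = 15 is 63.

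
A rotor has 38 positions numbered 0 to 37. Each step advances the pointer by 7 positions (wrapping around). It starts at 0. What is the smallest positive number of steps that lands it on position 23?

25

7⁻¹ ≡ 11 (mod 38) because 7·11 = 77 = 2·38 + 1.
So x ≡ 11·23 = 253 ≡ 25 (mod 38).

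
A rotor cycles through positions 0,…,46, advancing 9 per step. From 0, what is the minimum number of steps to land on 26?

The inverse of 9 mod 47 is 21 (since 9·21 = 189 ≡ 1).
So x ≡ 21·26 = 546 ≡ 29 (mod 47).
Check: 9·29 = 261 = 5·47 + 26.

29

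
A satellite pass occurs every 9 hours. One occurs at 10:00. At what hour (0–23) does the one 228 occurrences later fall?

22

228·9 = 2052.
2052 − 85·24 = 12, so 2052 ≡ 12 (mod 24).
(10 + 12) mod 24 = 22.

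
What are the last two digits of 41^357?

81

By repeated squaring mod 100: 41^1≡41, 41^2≡81, 41^4≡61, 41^8≡21, 41^16≡41, 41^32≡81, 41^64≡61, 41^128≡21, 41^256≡41.
Since 357 = 1 + 4 + 32 + 64 + 256 in binary, 41^357 ≡ 41·61·81·61·41 ≡ 81 (mod 100).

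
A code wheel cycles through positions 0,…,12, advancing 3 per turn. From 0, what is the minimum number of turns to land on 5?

6

The inverse of 3 mod 13 is 9 (since 3·9 = 27 ≡ 1).
Multiplying both sides by 9: x ≡ 9·5 = 45 ≡ 6 (mod 13).
Check: 3·6 = 18 = 1·13 + 5.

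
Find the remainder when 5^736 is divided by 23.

9

Successive squares of 5 mod 23: 5^1≡5, 5^2≡2, 5^4≡4, 5^8≡16, 5^16≡3, 5^32≡9, 5^64≡12, 5^128≡6, 5^256≡13, 5^512≡8.
736 = 32 + 64 + 128 + 512, so 5^736 ≡ 9·12·6·8 ≡ 9 (mod 23).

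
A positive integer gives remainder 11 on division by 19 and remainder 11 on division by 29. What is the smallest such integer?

x ≡ 11 (mod 19) gives x ∈ {11}.
The first of these with x mod 29 = 11 is 11.

11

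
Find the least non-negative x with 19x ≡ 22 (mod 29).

21

19⁻¹ ≡ 26 (mod 29) because 19·26 = 494 = 17·29 + 1.
Multiplying both sides by 26: x ≡ 26·22 = 572 ≡ 21 (mod 29).
Check: 19·21 = 399 = 13·29 + 22.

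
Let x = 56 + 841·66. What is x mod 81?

841·66 = 55506.
55506 − 685·81 = 21, so 55506 ≡ 21 (mod 81).
(56 + 21) mod 81 = 77.

77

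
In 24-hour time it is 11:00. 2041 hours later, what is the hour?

12

2041 − 85·24 = 1, so 2041 ≡ 1 (mod 24).
(11 + 1) mod 24 = 12.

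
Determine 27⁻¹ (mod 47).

27·7 = 189 = 4·47 + 1, so 27⁻¹ ≡ 7 (mod 47).

7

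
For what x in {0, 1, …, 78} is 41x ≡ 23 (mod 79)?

68

41⁻¹ ≡ 27 (mod 79) because 41·27 = 1107 = 14·79 + 1.
Multiplying both sides by 27: x ≡ 27·23 = 621 ≡ 68 (mod 79).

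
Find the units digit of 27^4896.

1

Powers of 7 mod 10 repeat with period 4: 7, 9, 3, 1.
4896 leaves remainder 0 on division by 4, so 27^4896 ends in 1.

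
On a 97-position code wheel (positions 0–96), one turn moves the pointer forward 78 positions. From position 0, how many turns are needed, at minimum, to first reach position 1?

51

97 = 1·78 + 19
78 = 4·19 + 2
19 = 9·2 + 1
2 = 2·1 + 0
Back-substituting gives 78·51 ≡ 1 (mod 97).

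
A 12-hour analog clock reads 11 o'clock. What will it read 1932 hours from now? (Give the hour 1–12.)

11

Dividing 1932 by 12 gives quotient 161 and remainder 0.
11 + 0 → 11 on a 12-hour dial.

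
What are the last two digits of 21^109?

81

By repeated squaring mod 100: 21^1≡21, 21^2≡41, 21^4≡81, 21^8≡61, 21^16≡21, 21^32≡41, 21^64≡81.
109 = 1 + 4 + 8 + 32 + 64, so 21^109 ≡ 21·81·61·41·81 ≡ 81 (mod 100).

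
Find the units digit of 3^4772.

1

Last digits of 3^n: 3, 9, 7, 1 (period 4).
4772 mod 4 = 0, so the last digit matches 3^4 = 1.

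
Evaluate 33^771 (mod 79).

27

By repeated squaring mod 79: 33^1≡33, 33^2≡62, 33^4≡52, 33^8≡18, 33^16≡8, 33^32≡64, 33^64≡67, 33^128≡65, 33^256≡38, 33^512≡22.
771 = 1 + 2 + 256 + 512, so 33^771 ≡ 33·62·38·22 ≡ 27 (mod 79).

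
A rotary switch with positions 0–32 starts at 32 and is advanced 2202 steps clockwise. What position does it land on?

2202 = 66·33 + 24, so 2202 mod 33 = 24.
(32 + 24) mod 33 = 23.

23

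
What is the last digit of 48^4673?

8

The units digit of 48^n cycles with period 4: 8, 4, 2, 6, …
4673 leaves remainder 1 on division by 4, so 48^4673 ends in 8.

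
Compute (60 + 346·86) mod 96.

56

346·86 = 29756.
Dividing 29756 by 96 gives quotient 309 and remainder 92.
(60 + 92) mod 96 = 56.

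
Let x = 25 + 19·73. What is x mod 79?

19·73 = 1387.
Dividing 1387 by 79 gives quotient 17 and remainder 44.
(25 + 44) mod 79 = 69.

69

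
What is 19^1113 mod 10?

9

Last digits of 9^n: 9, 1 (period 2).
1113 leaves remainder 1 on division by 2, so 19^1113 ends in 9.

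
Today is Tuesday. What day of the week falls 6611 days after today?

6611 = 944·7 + 3, so 6611 mod 7 = 3.
Tuesday + 3 days → Friday.

Friday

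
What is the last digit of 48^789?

Powers of 8 mod 10 repeat with period 4: 8, 4, 2, 6.
789 mod 4 = 1, so the last digit matches 8^1 = 8.

8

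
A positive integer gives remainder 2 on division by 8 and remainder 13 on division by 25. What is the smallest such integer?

138

Since 25·1 ≡ 1 (mod 8), take x = 13 + 25·((2−13)·1 mod 8) = 13 + 25·5 = 138.
Check: 138 mod 8 = 2, 138 mod 25 = 13.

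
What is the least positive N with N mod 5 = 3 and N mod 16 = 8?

8

x ≡ 3 (mod 5) gives x ∈ {3, 8}.
The first of these with x mod 16 = 8 is 8.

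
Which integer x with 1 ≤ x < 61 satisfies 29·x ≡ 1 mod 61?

40

29·40 = 1160 = 19·61 + 1, so 29⁻¹ ≡ 40 (mod 61).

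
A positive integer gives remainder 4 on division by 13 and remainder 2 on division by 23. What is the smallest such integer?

186

x ≡ 4 (mod 13) gives x ∈ {4, 17, 30, 43, 56, 69, 82, 95, …}.
The first of these with x mod 23 = 2 is 186.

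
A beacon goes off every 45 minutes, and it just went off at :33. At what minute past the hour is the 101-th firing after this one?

18

101·45 = 4545.
4545 − 75·60 = 45, so 4545 ≡ 45 (mod 60).
(33 + 45) mod 60 = 18.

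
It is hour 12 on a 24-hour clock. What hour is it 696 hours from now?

12

696 = 29·24 + 0, so 696 mod 24 = 0.
(12 + 0) mod 24 = 12.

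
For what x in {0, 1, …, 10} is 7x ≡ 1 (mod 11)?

7⁻¹ ≡ 8 (mod 11) because 7·8 = 56 = 5·11 + 1.
Multiplying both sides by 8: x ≡ 8·1 = 8 ≡ 8 (mod 11).

8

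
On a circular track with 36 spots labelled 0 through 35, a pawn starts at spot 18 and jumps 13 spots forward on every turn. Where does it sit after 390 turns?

12

390·13 = 5070.
5070 − 140·36 = 30, so 5070 ≡ 30 (mod 36).
(18 + 30) mod 36 = 12.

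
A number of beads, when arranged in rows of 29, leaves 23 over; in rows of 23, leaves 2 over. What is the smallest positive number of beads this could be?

255

Since 23·24 ≡ 1 (mod 29), take x = 2 + 23·((23−2)·24 mod 29) = 2 + 23·11 = 255.
Check: 255 mod 29 = 23, 255 mod 23 = 2.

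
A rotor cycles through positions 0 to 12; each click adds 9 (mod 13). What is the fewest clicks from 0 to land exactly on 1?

3

9·3 = 27 = 2·13 + 1, so 9⁻¹ ≡ 3 (mod 13).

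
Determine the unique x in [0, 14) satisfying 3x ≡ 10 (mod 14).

The inverse of 3 mod 14 is 5 (since 3·5 = 15 ≡ 1).
Multiplying both sides by 5: x ≡ 5·10 = 50 ≡ 8 (mod 14).

8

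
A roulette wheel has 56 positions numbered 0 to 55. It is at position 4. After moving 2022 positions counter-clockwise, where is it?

54

2022 = 36·56 + 6, so 2022 mod 56 = 6.
(4 − 6) mod 56 = 54.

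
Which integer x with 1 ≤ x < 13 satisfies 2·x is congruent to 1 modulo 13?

13 = 6·2 + 1
2 = 2·1 + 0
Back-substituting gives 2·7 ≡ 1 (mod 13).

7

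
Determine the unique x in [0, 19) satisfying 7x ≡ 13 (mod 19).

10

7⁻¹ ≡ 11 (mod 19) because 7·11 = 77 = 4·19 + 1.
Multiplying both sides by 11: x ≡ 11·13 = 143 ≡ 10 (mod 19).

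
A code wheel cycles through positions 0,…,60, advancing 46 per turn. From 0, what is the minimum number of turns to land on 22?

46⁻¹ ≡ 4 (mod 61) because 46·4 = 184 = 3·61 + 1.
So x ≡ 4·22 = 88 ≡ 27 (mod 61).

27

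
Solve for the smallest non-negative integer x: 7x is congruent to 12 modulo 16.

7⁻¹ ≡ 7 (mod 16) because 7·7 = 49 = 3·16 + 1.
Multiplying both sides by 7: x ≡ 7·12 = 84 ≡ 4 (mod 16).

4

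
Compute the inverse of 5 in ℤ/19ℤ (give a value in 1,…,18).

5·4 = 20 = 1·19 + 1, so 5⁻¹ ≡ 4 (mod 19).

4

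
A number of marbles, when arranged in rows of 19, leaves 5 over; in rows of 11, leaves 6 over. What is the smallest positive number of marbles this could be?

x ≡ 6 (mod 11) gives x ∈ {6, 17, 28, 39, 50, 61, 72, 83, …}.
The first of these with x mod 19 = 5 is 138.

138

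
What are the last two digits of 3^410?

49

By repeated squaring mod 100: 3^1≡3, 3^2≡9, 3^4≡81, 3^8≡61, 3^16≡21, 3^32≡41, 3^64≡81, 3^128≡61, 3^256≡21.
Since 410 = 2 + 8 + 16 + 128 + 256 in binary, 3^410 ≡ 9·61·21·61·21 ≡ 49 (mod 100).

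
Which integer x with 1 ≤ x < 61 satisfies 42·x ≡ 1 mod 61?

42·16 = 672 = 11·61 + 1, so 42⁻¹ ≡ 16 (mod 61).

16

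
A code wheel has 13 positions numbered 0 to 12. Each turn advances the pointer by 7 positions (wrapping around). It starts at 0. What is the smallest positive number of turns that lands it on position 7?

1

The inverse of 7 mod 13 is 2 (since 7·2 = 14 ≡ 1).
Multiplying both sides by 2: x ≡ 2·7 = 14 ≡ 1 (mod 13).
Check: 7·1 = 7 = 0·13 + 7.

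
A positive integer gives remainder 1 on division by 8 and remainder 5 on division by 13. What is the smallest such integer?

x ≡ 1 (mod 8) gives x ∈ {1, 9, 17, 25, 33, 41, 49, 57}.
The first of these with x mod 13 = 5 is 57.

57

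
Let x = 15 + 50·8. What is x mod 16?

15

50·8 = 400.
400 = 25·16 + 0, so 400 mod 16 = 0.
(15 + 0) mod 16 = 15.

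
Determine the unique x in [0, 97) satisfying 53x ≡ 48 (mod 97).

53⁻¹ ≡ 11 (mod 97) because 53·11 = 583 = 6·97 + 1.
Multiplying both sides by 11: x ≡ 11·48 = 528 ≡ 43 (mod 97).

43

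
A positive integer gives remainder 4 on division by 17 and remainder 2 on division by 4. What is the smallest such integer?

38

x ≡ 2 (mod 4) gives x ∈ {2, 6, 10, 14, 18, 22, 26, 30, …}.
The first of these with x mod 17 = 4 is 38.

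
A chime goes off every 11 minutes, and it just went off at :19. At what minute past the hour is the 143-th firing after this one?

143·11 = 1573.
Dividing 1573 by 60 gives quotient 26 and remainder 13.
(19 + 13) mod 60 = 32.

32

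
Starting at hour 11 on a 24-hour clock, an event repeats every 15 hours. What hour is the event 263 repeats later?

263·15 = 3945.
Dividing 3945 by 24 gives quotient 164 and remainder 9.
(11 + 9) mod 24 = 20.

20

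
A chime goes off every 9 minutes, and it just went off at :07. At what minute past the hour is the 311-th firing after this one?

46

311·9 = 2799.
2799 − 46·60 = 39, so 2799 ≡ 39 (mod 60).
(7 + 39) mod 60 = 46.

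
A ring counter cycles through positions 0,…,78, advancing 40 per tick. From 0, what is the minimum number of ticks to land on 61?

40⁻¹ ≡ 2 (mod 79) because 40·2 = 80 = 1·79 + 1.
So x ≡ 2·61 = 122 ≡ 43 (mod 79).

43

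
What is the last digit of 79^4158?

Powers of 9 mod 10 repeat with period 2: 9, 1.
4158 leaves remainder 0 on division by 2, so 79^4158 ends in 1.

1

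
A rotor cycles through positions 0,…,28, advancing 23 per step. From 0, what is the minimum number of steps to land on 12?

27

The inverse of 23 mod 29 is 24 (since 23·24 = 552 ≡ 1).
So x ≡ 24·12 = 288 ≡ 27 (mod 29).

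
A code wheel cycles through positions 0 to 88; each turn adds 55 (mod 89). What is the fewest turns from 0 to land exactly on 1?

89 = 1·55 + 34
55 = 1·34 + 21
34 = 1·21 + 13
21 = 1·13 + 8
13 = 1·8 + 5
8 = 1·5 + 3
5 = 1·3 + 2
3 = 1·2 + 1
2 = 2·1 + 0
Back-substituting gives 55·34 ≡ 1 (mod 89).

34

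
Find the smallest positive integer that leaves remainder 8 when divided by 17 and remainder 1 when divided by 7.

Since 7·5 ≡ 1 (mod 17), take x = 1 + 7·((8−1)·5 mod 17) = 1 + 7·1 = 8.
Check: 8 mod 17 = 8, 8 mod 7 = 1.

8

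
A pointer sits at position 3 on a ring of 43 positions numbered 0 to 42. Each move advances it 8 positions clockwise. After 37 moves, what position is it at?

41

37·8 = 296.
Dividing 296 by 43 gives quotient 6 and remainder 38.
(3 + 38) mod 43 = 41.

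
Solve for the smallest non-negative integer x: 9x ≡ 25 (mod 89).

72

9⁻¹ ≡ 10 (mod 89) because 9·10 = 90 = 1·89 + 1.
So x ≡ 10·25 = 250 ≡ 72 (mod 89).
Check: 9·72 = 648 = 7·89 + 25.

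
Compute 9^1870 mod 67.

1

Successive squares of 9 mod 67: 9^1≡9, 9^2≡14, 9^4≡62, 9^8≡25, 9^16≡22, 9^32≡15, 9^64≡24, 9^128≡40, 9^256≡59, 9^512≡64, 9^1024≡9.
Since 1870 = 2 + 4 + 8 + 64 + 256 + 512 + 1024 in binary, 9^1870 ≡ 14·62·25·24·59·64·9 ≡ 1 (mod 67).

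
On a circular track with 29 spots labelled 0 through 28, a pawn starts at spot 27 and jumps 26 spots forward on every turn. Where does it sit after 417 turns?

417·26 = 10842.
10842 mod 29 = 25 (since 373·29 = 10817).
(27 + 25) mod 29 = 23.

23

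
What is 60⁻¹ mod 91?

44

60·44 = 2640 = 29·91 + 1, so 60⁻¹ ≡ 44 (mod 91).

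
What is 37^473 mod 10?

Last digits of 7^n: 7, 9, 3, 1 (period 4).
473 mod 4 = 1, so the last digit matches 7^1 = 7.

7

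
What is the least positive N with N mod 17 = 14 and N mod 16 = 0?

48

x ≡ 0 (mod 16) gives x ∈ {0, 16, 32, 48}.
The first of these with x mod 17 = 14 is 48.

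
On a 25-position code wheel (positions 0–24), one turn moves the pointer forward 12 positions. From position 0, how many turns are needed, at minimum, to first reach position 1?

12·23 = 276 = 11·25 + 1, so 12⁻¹ ≡ 23 (mod 25).

23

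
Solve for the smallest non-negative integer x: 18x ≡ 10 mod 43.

34

18⁻¹ ≡ 12 (mod 43) because 18·12 = 216 = 5·43 + 1.
Multiplying both sides by 12: x ≡ 12·10 = 120 ≡ 34 (mod 43).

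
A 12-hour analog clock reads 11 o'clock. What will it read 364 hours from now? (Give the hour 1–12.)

3

364 − 30·12 = 4, so 364 ≡ 4 (mod 12).
11 + 4 → 3 on a 12-hour dial.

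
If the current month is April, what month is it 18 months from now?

Dividing 18 by 12 gives quotient 1 and remainder 6.
April + 6 months → October.

October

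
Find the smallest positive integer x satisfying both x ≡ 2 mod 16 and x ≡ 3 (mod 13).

146

x ≡ 3 (mod 13) gives x ∈ {3, 16, 29, 42, 55, 68, 81, 94, …}.
The first of these with x mod 16 = 2 is 146.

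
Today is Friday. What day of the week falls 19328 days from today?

19328 − 2761·7 = 1, so 19328 ≡ 1 (mod 7).
Friday + 1 day → Saturday.

Saturday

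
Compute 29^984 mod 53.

13

Successive squares of 29 mod 53: 29^1≡29, 29^2≡46, 29^4≡49, 29^8≡16, 29^16≡44, 29^32≡28, 29^64≡42, 29^128≡15, 29^256≡13, 29^512≡10.
Since 984 = 8 + 16 + 64 + 128 + 256 + 512 in binary, 29^984 ≡ 16·44·42·15·13·10 ≡ 13 (mod 53).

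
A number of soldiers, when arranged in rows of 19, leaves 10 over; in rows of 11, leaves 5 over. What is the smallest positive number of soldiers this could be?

Since 11·7 ≡ 1 (mod 19), take x = 5 + 11·((10−5)·7 mod 19) = 5 + 11·16 = 181.
Check: 181 mod 19 = 10, 181 mod 11 = 5.

181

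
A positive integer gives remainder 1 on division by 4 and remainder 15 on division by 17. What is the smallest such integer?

x ≡ 1 (mod 4) gives x ∈ {1, 5, 9, 13, 17, 21, 25, 29, …}.
The first of these with x mod 17 = 15 is 49.

49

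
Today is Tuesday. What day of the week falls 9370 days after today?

Saturday

9370 mod 7 = 4 (since 1338·7 = 9366).
Tuesday + 4 days → Saturday.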